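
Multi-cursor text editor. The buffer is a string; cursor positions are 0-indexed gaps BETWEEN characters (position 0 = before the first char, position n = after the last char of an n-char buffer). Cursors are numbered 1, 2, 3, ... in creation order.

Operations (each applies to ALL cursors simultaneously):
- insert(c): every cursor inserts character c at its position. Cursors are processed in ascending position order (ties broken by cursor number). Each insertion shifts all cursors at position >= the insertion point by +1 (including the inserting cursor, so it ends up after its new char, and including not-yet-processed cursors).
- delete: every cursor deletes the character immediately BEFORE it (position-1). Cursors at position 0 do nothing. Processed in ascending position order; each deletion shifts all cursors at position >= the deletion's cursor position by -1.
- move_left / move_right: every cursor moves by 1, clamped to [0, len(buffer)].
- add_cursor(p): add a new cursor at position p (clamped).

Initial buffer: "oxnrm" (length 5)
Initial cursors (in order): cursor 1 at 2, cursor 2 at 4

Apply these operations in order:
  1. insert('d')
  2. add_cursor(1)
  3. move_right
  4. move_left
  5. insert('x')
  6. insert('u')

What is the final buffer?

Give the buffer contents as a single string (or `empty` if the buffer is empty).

After op 1 (insert('d')): buffer="oxdnrdm" (len 7), cursors c1@3 c2@6, authorship ..1..2.
After op 2 (add_cursor(1)): buffer="oxdnrdm" (len 7), cursors c3@1 c1@3 c2@6, authorship ..1..2.
After op 3 (move_right): buffer="oxdnrdm" (len 7), cursors c3@2 c1@4 c2@7, authorship ..1..2.
After op 4 (move_left): buffer="oxdnrdm" (len 7), cursors c3@1 c1@3 c2@6, authorship ..1..2.
After op 5 (insert('x')): buffer="oxxdxnrdxm" (len 10), cursors c3@2 c1@5 c2@9, authorship .3.11..22.
After op 6 (insert('u')): buffer="oxuxdxunrdxum" (len 13), cursors c3@3 c1@7 c2@12, authorship .33.111..222.

Answer: oxuxdxunrdxum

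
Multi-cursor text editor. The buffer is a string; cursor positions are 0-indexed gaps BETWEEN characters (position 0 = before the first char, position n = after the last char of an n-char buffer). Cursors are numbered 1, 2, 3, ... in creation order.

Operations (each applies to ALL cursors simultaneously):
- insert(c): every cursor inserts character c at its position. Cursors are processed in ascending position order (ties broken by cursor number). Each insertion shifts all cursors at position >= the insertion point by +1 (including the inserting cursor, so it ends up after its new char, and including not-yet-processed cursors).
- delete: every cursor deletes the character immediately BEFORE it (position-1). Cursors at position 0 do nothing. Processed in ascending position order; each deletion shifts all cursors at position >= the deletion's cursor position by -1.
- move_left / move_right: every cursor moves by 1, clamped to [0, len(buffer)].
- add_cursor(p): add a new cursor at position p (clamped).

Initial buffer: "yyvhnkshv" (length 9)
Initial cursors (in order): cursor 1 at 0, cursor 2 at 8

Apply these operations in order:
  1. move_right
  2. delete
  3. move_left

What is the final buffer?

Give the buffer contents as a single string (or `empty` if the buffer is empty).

Answer: yvhnksh

Derivation:
After op 1 (move_right): buffer="yyvhnkshv" (len 9), cursors c1@1 c2@9, authorship .........
After op 2 (delete): buffer="yvhnksh" (len 7), cursors c1@0 c2@7, authorship .......
After op 3 (move_left): buffer="yvhnksh" (len 7), cursors c1@0 c2@6, authorship .......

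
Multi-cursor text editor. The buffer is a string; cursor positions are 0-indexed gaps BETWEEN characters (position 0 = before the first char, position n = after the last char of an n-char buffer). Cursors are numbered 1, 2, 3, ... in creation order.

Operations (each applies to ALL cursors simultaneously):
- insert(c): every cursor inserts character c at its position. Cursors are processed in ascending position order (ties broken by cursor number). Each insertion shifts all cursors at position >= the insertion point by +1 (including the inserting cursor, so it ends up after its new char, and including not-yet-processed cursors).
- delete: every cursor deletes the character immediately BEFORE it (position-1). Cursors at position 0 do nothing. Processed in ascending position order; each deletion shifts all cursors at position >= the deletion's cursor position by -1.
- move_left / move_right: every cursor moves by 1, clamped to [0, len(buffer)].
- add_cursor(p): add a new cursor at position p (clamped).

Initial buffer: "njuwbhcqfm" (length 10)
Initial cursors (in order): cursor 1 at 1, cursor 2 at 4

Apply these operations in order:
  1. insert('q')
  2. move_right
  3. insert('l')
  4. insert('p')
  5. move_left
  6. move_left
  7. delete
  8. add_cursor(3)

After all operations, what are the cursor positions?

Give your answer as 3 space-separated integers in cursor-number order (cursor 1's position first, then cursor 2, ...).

After op 1 (insert('q')): buffer="nqjuwqbhcqfm" (len 12), cursors c1@2 c2@6, authorship .1...2......
After op 2 (move_right): buffer="nqjuwqbhcqfm" (len 12), cursors c1@3 c2@7, authorship .1...2......
After op 3 (insert('l')): buffer="nqjluwqblhcqfm" (len 14), cursors c1@4 c2@9, authorship .1.1..2.2.....
After op 4 (insert('p')): buffer="nqjlpuwqblphcqfm" (len 16), cursors c1@5 c2@11, authorship .1.11..2.22.....
After op 5 (move_left): buffer="nqjlpuwqblphcqfm" (len 16), cursors c1@4 c2@10, authorship .1.11..2.22.....
After op 6 (move_left): buffer="nqjlpuwqblphcqfm" (len 16), cursors c1@3 c2@9, authorship .1.11..2.22.....
After op 7 (delete): buffer="nqlpuwqlphcqfm" (len 14), cursors c1@2 c2@7, authorship .111..222.....
After op 8 (add_cursor(3)): buffer="nqlpuwqlphcqfm" (len 14), cursors c1@2 c3@3 c2@7, authorship .111..222.....

Answer: 2 7 3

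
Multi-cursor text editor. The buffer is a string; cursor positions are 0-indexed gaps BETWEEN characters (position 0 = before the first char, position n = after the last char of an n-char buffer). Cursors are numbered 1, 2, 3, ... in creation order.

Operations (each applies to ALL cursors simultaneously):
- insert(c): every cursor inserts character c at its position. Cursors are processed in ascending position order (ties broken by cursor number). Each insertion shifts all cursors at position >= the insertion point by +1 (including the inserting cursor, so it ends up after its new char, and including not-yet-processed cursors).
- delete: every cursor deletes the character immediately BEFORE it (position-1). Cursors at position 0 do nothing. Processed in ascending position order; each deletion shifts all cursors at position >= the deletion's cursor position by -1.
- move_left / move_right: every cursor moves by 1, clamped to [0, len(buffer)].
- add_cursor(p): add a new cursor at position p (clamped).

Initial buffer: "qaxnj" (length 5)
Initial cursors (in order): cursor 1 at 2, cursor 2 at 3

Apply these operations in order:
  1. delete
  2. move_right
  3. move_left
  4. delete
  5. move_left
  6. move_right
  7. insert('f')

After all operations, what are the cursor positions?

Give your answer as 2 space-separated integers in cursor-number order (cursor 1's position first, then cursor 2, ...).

Answer: 3 3

Derivation:
After op 1 (delete): buffer="qnj" (len 3), cursors c1@1 c2@1, authorship ...
After op 2 (move_right): buffer="qnj" (len 3), cursors c1@2 c2@2, authorship ...
After op 3 (move_left): buffer="qnj" (len 3), cursors c1@1 c2@1, authorship ...
After op 4 (delete): buffer="nj" (len 2), cursors c1@0 c2@0, authorship ..
After op 5 (move_left): buffer="nj" (len 2), cursors c1@0 c2@0, authorship ..
After op 6 (move_right): buffer="nj" (len 2), cursors c1@1 c2@1, authorship ..
After op 7 (insert('f')): buffer="nffj" (len 4), cursors c1@3 c2@3, authorship .12.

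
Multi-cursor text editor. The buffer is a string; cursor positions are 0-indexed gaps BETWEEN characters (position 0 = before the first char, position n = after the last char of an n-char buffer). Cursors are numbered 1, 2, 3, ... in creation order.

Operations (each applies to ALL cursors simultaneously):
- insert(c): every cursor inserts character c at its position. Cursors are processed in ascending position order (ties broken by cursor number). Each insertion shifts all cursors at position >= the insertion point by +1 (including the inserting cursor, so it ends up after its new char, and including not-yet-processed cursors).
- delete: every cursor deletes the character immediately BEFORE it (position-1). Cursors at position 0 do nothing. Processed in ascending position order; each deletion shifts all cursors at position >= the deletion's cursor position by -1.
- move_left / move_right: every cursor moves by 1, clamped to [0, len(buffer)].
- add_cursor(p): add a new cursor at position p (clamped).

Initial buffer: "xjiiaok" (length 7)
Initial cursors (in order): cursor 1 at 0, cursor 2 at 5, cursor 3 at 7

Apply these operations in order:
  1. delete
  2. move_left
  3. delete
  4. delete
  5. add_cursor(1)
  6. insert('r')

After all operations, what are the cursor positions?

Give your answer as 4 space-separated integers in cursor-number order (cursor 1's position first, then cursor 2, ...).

Answer: 3 3 3 5

Derivation:
After op 1 (delete): buffer="xjiio" (len 5), cursors c1@0 c2@4 c3@5, authorship .....
After op 2 (move_left): buffer="xjiio" (len 5), cursors c1@0 c2@3 c3@4, authorship .....
After op 3 (delete): buffer="xjo" (len 3), cursors c1@0 c2@2 c3@2, authorship ...
After op 4 (delete): buffer="o" (len 1), cursors c1@0 c2@0 c3@0, authorship .
After op 5 (add_cursor(1)): buffer="o" (len 1), cursors c1@0 c2@0 c3@0 c4@1, authorship .
After op 6 (insert('r')): buffer="rrror" (len 5), cursors c1@3 c2@3 c3@3 c4@5, authorship 123.4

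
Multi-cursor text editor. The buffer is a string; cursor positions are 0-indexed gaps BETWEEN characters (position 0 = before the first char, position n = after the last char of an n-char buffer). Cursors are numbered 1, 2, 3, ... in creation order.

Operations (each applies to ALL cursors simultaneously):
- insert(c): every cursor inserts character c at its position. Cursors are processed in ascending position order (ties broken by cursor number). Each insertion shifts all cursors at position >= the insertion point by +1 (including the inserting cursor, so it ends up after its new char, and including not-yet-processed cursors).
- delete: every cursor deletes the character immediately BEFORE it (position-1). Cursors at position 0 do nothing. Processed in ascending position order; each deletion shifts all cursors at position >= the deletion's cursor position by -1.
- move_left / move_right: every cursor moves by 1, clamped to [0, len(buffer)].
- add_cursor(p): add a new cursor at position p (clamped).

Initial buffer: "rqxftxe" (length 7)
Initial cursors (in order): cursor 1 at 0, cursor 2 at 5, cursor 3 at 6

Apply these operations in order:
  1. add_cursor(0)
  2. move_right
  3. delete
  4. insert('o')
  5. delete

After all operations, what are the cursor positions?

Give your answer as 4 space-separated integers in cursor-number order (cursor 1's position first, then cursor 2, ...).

After op 1 (add_cursor(0)): buffer="rqxftxe" (len 7), cursors c1@0 c4@0 c2@5 c3@6, authorship .......
After op 2 (move_right): buffer="rqxftxe" (len 7), cursors c1@1 c4@1 c2@6 c3@7, authorship .......
After op 3 (delete): buffer="qxft" (len 4), cursors c1@0 c4@0 c2@4 c3@4, authorship ....
After op 4 (insert('o')): buffer="ooqxftoo" (len 8), cursors c1@2 c4@2 c2@8 c3@8, authorship 14....23
After op 5 (delete): buffer="qxft" (len 4), cursors c1@0 c4@0 c2@4 c3@4, authorship ....

Answer: 0 4 4 0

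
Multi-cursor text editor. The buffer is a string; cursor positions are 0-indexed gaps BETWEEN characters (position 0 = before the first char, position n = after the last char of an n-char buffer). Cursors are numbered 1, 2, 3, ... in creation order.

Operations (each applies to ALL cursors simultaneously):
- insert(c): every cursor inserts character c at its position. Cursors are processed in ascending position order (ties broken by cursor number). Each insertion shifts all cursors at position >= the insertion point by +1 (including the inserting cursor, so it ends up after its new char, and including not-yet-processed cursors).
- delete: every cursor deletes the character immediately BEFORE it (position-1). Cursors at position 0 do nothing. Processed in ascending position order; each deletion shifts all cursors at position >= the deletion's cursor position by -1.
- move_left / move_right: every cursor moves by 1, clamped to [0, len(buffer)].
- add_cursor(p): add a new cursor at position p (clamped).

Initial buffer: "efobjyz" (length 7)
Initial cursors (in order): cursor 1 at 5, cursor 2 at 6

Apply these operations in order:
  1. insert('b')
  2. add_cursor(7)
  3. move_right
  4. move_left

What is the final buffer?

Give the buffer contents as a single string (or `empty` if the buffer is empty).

After op 1 (insert('b')): buffer="efobjbybz" (len 9), cursors c1@6 c2@8, authorship .....1.2.
After op 2 (add_cursor(7)): buffer="efobjbybz" (len 9), cursors c1@6 c3@7 c2@8, authorship .....1.2.
After op 3 (move_right): buffer="efobjbybz" (len 9), cursors c1@7 c3@8 c2@9, authorship .....1.2.
After op 4 (move_left): buffer="efobjbybz" (len 9), cursors c1@6 c3@7 c2@8, authorship .....1.2.

Answer: efobjbybz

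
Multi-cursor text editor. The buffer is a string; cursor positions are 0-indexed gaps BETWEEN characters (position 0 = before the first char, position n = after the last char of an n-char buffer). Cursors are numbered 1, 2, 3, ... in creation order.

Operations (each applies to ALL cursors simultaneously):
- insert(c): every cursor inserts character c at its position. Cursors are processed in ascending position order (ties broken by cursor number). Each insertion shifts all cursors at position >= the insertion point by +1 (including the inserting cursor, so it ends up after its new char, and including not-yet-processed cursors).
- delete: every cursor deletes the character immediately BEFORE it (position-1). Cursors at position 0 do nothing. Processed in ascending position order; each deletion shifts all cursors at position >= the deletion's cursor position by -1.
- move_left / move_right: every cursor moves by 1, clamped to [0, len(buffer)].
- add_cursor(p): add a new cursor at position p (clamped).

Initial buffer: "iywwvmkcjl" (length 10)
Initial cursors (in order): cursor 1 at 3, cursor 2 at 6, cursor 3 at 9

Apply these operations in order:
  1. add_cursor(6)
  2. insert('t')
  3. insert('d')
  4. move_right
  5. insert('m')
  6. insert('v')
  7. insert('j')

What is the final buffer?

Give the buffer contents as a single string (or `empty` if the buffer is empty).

After op 1 (add_cursor(6)): buffer="iywwvmkcjl" (len 10), cursors c1@3 c2@6 c4@6 c3@9, authorship ..........
After op 2 (insert('t')): buffer="iywtwvmttkcjtl" (len 14), cursors c1@4 c2@9 c4@9 c3@13, authorship ...1...24...3.
After op 3 (insert('d')): buffer="iywtdwvmttddkcjtdl" (len 18), cursors c1@5 c2@12 c4@12 c3@17, authorship ...11...2424...33.
After op 4 (move_right): buffer="iywtdwvmttddkcjtdl" (len 18), cursors c1@6 c2@13 c4@13 c3@18, authorship ...11...2424...33.
After op 5 (insert('m')): buffer="iywtdwmvmttddkmmcjtdlm" (len 22), cursors c1@7 c2@16 c4@16 c3@22, authorship ...11.1..2424.24..33.3
After op 6 (insert('v')): buffer="iywtdwmvvmttddkmmvvcjtdlmv" (len 26), cursors c1@8 c2@19 c4@19 c3@26, authorship ...11.11..2424.2424..33.33
After op 7 (insert('j')): buffer="iywtdwmvjvmttddkmmvvjjcjtdlmvj" (len 30), cursors c1@9 c2@22 c4@22 c3@30, authorship ...11.111..2424.242424..33.333

Answer: iywtdwmvjvmttddkmmvvjjcjtdlmvj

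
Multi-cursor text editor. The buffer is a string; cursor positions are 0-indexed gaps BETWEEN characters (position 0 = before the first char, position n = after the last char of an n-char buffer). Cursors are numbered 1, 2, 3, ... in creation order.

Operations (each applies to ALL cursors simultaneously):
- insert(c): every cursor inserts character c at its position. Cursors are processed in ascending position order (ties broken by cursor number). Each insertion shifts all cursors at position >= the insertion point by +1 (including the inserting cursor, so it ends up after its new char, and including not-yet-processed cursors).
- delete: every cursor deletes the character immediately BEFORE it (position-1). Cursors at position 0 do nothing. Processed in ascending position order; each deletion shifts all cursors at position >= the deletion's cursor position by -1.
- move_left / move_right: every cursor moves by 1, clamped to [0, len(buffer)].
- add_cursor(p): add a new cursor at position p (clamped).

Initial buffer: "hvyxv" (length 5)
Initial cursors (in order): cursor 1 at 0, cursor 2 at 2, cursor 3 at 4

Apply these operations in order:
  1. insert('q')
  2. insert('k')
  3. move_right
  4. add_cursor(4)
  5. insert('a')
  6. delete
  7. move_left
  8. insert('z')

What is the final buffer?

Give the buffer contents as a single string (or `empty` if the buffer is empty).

After op 1 (insert('q')): buffer="qhvqyxqv" (len 8), cursors c1@1 c2@4 c3@7, authorship 1..2..3.
After op 2 (insert('k')): buffer="qkhvqkyxqkv" (len 11), cursors c1@2 c2@6 c3@10, authorship 11..22..33.
After op 3 (move_right): buffer="qkhvqkyxqkv" (len 11), cursors c1@3 c2@7 c3@11, authorship 11..22..33.
After op 4 (add_cursor(4)): buffer="qkhvqkyxqkv" (len 11), cursors c1@3 c4@4 c2@7 c3@11, authorship 11..22..33.
After op 5 (insert('a')): buffer="qkhavaqkyaxqkva" (len 15), cursors c1@4 c4@6 c2@10 c3@15, authorship 11.1.422.2.33.3
After op 6 (delete): buffer="qkhvqkyxqkv" (len 11), cursors c1@3 c4@4 c2@7 c3@11, authorship 11..22..33.
After op 7 (move_left): buffer="qkhvqkyxqkv" (len 11), cursors c1@2 c4@3 c2@6 c3@10, authorship 11..22..33.
After op 8 (insert('z')): buffer="qkzhzvqkzyxqkzv" (len 15), cursors c1@3 c4@5 c2@9 c3@14, authorship 111.4.222..333.

Answer: qkzhzvqkzyxqkzv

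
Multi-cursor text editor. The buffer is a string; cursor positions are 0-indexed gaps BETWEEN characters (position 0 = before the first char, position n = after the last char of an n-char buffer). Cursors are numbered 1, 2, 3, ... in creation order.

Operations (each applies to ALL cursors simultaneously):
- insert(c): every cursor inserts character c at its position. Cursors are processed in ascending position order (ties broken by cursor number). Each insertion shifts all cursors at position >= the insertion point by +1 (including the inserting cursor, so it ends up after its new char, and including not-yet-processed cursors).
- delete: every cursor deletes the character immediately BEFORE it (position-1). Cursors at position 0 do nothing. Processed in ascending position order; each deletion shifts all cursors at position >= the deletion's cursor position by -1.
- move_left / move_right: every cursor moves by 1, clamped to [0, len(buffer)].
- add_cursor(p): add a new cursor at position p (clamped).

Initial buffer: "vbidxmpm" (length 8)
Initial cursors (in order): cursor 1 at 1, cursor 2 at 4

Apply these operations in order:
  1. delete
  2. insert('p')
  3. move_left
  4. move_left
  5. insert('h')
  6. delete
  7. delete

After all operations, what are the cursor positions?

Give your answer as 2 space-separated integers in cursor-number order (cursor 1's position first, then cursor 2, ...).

Answer: 0 1

Derivation:
After op 1 (delete): buffer="bixmpm" (len 6), cursors c1@0 c2@2, authorship ......
After op 2 (insert('p')): buffer="pbipxmpm" (len 8), cursors c1@1 c2@4, authorship 1..2....
After op 3 (move_left): buffer="pbipxmpm" (len 8), cursors c1@0 c2@3, authorship 1..2....
After op 4 (move_left): buffer="pbipxmpm" (len 8), cursors c1@0 c2@2, authorship 1..2....
After op 5 (insert('h')): buffer="hpbhipxmpm" (len 10), cursors c1@1 c2@4, authorship 11.2.2....
After op 6 (delete): buffer="pbipxmpm" (len 8), cursors c1@0 c2@2, authorship 1..2....
After op 7 (delete): buffer="pipxmpm" (len 7), cursors c1@0 c2@1, authorship 1.2....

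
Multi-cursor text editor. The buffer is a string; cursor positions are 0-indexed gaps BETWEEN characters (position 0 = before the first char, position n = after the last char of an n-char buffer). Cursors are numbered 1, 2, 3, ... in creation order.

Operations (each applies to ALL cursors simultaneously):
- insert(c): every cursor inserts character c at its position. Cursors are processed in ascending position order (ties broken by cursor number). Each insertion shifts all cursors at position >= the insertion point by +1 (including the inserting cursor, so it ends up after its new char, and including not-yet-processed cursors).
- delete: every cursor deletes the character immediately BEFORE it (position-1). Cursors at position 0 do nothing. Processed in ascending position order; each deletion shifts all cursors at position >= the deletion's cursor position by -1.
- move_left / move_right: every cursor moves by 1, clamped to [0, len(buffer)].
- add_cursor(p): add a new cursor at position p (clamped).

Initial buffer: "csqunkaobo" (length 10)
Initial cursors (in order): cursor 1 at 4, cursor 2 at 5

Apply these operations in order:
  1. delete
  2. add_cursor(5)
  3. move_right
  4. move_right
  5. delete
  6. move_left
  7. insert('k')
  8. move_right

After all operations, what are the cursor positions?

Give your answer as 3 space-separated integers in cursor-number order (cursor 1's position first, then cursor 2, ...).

Answer: 5 5 7

Derivation:
After op 1 (delete): buffer="csqkaobo" (len 8), cursors c1@3 c2@3, authorship ........
After op 2 (add_cursor(5)): buffer="csqkaobo" (len 8), cursors c1@3 c2@3 c3@5, authorship ........
After op 3 (move_right): buffer="csqkaobo" (len 8), cursors c1@4 c2@4 c3@6, authorship ........
After op 4 (move_right): buffer="csqkaobo" (len 8), cursors c1@5 c2@5 c3@7, authorship ........
After op 5 (delete): buffer="csqoo" (len 5), cursors c1@3 c2@3 c3@4, authorship .....
After op 6 (move_left): buffer="csqoo" (len 5), cursors c1@2 c2@2 c3@3, authorship .....
After op 7 (insert('k')): buffer="cskkqkoo" (len 8), cursors c1@4 c2@4 c3@6, authorship ..12.3..
After op 8 (move_right): buffer="cskkqkoo" (len 8), cursors c1@5 c2@5 c3@7, authorship ..12.3..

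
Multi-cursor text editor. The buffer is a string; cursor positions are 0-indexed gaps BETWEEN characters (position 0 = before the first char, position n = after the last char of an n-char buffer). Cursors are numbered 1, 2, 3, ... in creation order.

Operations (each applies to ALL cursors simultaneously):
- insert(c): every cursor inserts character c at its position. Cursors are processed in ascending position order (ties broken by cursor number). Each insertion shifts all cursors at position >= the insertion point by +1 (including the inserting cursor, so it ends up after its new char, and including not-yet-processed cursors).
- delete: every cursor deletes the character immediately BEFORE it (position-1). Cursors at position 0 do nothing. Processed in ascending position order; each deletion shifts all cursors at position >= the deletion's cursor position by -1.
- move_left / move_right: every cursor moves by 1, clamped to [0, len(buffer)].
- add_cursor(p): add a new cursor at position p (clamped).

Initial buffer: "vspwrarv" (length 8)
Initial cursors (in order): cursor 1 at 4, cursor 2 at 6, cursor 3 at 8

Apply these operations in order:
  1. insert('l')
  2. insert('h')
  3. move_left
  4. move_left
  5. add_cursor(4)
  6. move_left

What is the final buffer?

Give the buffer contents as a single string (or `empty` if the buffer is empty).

Answer: vspwlhralhrvlh

Derivation:
After op 1 (insert('l')): buffer="vspwlralrvl" (len 11), cursors c1@5 c2@8 c3@11, authorship ....1..2..3
After op 2 (insert('h')): buffer="vspwlhralhrvlh" (len 14), cursors c1@6 c2@10 c3@14, authorship ....11..22..33
After op 3 (move_left): buffer="vspwlhralhrvlh" (len 14), cursors c1@5 c2@9 c3@13, authorship ....11..22..33
After op 4 (move_left): buffer="vspwlhralhrvlh" (len 14), cursors c1@4 c2@8 c3@12, authorship ....11..22..33
After op 5 (add_cursor(4)): buffer="vspwlhralhrvlh" (len 14), cursors c1@4 c4@4 c2@8 c3@12, authorship ....11..22..33
After op 6 (move_left): buffer="vspwlhralhrvlh" (len 14), cursors c1@3 c4@3 c2@7 c3@11, authorship ....11..22..33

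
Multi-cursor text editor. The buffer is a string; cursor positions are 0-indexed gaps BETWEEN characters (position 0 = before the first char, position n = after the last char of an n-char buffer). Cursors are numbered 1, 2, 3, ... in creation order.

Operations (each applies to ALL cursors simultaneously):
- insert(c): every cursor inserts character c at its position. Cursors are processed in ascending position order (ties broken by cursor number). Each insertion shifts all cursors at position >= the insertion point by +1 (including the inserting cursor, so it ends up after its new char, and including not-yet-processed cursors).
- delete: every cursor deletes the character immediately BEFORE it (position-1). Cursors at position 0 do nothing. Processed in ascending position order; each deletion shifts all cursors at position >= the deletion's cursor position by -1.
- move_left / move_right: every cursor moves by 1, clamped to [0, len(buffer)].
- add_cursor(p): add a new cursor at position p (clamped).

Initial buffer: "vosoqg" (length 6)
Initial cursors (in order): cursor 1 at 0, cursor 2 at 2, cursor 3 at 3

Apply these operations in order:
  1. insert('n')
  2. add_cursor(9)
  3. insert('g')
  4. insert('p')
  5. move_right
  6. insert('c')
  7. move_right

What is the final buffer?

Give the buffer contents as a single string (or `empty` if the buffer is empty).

After op 1 (insert('n')): buffer="nvonsnoqg" (len 9), cursors c1@1 c2@4 c3@6, authorship 1..2.3...
After op 2 (add_cursor(9)): buffer="nvonsnoqg" (len 9), cursors c1@1 c2@4 c3@6 c4@9, authorship 1..2.3...
After op 3 (insert('g')): buffer="ngvongsngoqgg" (len 13), cursors c1@2 c2@6 c3@9 c4@13, authorship 11..22.33...4
After op 4 (insert('p')): buffer="ngpvongpsngpoqggp" (len 17), cursors c1@3 c2@8 c3@12 c4@17, authorship 111..222.333...44
After op 5 (move_right): buffer="ngpvongpsngpoqggp" (len 17), cursors c1@4 c2@9 c3@13 c4@17, authorship 111..222.333...44
After op 6 (insert('c')): buffer="ngpvcongpscngpocqggpc" (len 21), cursors c1@5 c2@11 c3@16 c4@21, authorship 111.1.222.2333.3..444
After op 7 (move_right): buffer="ngpvcongpscngpocqggpc" (len 21), cursors c1@6 c2@12 c3@17 c4@21, authorship 111.1.222.2333.3..444

Answer: ngpvcongpscngpocqggpc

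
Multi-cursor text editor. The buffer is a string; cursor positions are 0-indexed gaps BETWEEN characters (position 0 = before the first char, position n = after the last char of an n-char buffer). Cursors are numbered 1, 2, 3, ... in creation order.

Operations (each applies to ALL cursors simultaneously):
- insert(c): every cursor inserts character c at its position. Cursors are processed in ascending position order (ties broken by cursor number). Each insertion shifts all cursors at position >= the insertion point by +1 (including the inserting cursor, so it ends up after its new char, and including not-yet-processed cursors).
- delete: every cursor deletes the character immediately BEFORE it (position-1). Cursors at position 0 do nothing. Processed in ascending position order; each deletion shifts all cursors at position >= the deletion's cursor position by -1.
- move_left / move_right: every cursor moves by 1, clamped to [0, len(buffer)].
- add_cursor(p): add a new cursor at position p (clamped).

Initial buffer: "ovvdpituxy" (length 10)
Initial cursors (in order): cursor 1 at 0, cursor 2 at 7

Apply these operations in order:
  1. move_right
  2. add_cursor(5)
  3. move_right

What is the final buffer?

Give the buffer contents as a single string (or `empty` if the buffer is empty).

After op 1 (move_right): buffer="ovvdpituxy" (len 10), cursors c1@1 c2@8, authorship ..........
After op 2 (add_cursor(5)): buffer="ovvdpituxy" (len 10), cursors c1@1 c3@5 c2@8, authorship ..........
After op 3 (move_right): buffer="ovvdpituxy" (len 10), cursors c1@2 c3@6 c2@9, authorship ..........

Answer: ovvdpituxy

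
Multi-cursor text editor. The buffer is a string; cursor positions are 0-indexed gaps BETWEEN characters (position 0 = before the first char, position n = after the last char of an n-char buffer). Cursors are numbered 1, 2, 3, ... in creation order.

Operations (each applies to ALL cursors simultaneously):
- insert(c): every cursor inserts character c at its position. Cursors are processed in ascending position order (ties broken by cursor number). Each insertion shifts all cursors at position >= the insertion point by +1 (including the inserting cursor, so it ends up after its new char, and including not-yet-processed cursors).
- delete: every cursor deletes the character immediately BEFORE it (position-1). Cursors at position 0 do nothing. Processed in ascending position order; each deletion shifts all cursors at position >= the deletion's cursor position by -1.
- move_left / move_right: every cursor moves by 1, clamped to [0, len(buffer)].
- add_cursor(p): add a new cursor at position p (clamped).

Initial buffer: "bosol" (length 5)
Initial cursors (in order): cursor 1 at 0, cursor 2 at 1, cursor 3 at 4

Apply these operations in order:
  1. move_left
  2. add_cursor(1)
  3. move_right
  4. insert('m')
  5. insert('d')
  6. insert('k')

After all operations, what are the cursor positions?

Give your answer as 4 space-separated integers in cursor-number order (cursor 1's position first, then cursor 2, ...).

After op 1 (move_left): buffer="bosol" (len 5), cursors c1@0 c2@0 c3@3, authorship .....
After op 2 (add_cursor(1)): buffer="bosol" (len 5), cursors c1@0 c2@0 c4@1 c3@3, authorship .....
After op 3 (move_right): buffer="bosol" (len 5), cursors c1@1 c2@1 c4@2 c3@4, authorship .....
After op 4 (insert('m')): buffer="bmmomsoml" (len 9), cursors c1@3 c2@3 c4@5 c3@8, authorship .12.4..3.
After op 5 (insert('d')): buffer="bmmddomdsomdl" (len 13), cursors c1@5 c2@5 c4@8 c3@12, authorship .1212.44..33.
After op 6 (insert('k')): buffer="bmmddkkomdksomdkl" (len 17), cursors c1@7 c2@7 c4@11 c3@16, authorship .121212.444..333.

Answer: 7 7 16 11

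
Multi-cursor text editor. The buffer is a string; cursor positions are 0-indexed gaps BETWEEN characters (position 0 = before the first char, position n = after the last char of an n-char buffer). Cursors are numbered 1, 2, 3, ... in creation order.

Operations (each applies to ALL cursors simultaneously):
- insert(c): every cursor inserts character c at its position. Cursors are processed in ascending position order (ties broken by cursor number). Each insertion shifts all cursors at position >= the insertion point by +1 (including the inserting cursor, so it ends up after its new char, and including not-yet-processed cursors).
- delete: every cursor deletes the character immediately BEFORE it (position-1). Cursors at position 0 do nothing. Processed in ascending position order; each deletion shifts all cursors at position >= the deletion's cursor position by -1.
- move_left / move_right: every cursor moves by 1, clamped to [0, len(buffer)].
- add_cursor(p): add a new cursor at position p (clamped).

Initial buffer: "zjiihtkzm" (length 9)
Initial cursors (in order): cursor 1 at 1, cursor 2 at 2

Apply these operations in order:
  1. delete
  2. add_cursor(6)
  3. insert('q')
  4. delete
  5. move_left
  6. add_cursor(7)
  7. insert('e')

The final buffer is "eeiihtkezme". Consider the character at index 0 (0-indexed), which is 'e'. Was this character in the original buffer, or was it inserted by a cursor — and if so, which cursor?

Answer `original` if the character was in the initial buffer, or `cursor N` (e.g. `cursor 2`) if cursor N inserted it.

After op 1 (delete): buffer="iihtkzm" (len 7), cursors c1@0 c2@0, authorship .......
After op 2 (add_cursor(6)): buffer="iihtkzm" (len 7), cursors c1@0 c2@0 c3@6, authorship .......
After op 3 (insert('q')): buffer="qqiihtkzqm" (len 10), cursors c1@2 c2@2 c3@9, authorship 12......3.
After op 4 (delete): buffer="iihtkzm" (len 7), cursors c1@0 c2@0 c3@6, authorship .......
After op 5 (move_left): buffer="iihtkzm" (len 7), cursors c1@0 c2@0 c3@5, authorship .......
After op 6 (add_cursor(7)): buffer="iihtkzm" (len 7), cursors c1@0 c2@0 c3@5 c4@7, authorship .......
After op 7 (insert('e')): buffer="eeiihtkezme" (len 11), cursors c1@2 c2@2 c3@8 c4@11, authorship 12.....3..4
Authorship (.=original, N=cursor N): 1 2 . . . . . 3 . . 4
Index 0: author = 1

Answer: cursor 1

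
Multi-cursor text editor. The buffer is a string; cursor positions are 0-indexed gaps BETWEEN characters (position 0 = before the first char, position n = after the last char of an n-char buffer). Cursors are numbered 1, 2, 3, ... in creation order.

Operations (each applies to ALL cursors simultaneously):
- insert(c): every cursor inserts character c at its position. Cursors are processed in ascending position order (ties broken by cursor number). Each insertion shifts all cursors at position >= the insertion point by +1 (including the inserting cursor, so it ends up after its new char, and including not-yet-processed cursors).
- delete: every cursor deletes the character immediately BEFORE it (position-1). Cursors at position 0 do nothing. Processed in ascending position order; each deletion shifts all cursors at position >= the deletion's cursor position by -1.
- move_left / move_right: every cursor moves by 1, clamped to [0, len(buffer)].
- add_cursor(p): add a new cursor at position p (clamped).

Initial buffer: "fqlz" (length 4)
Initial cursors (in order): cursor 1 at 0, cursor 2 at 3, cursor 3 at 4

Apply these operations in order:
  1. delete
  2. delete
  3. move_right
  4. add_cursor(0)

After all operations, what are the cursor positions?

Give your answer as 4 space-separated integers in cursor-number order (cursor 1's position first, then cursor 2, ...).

After op 1 (delete): buffer="fq" (len 2), cursors c1@0 c2@2 c3@2, authorship ..
After op 2 (delete): buffer="" (len 0), cursors c1@0 c2@0 c3@0, authorship 
After op 3 (move_right): buffer="" (len 0), cursors c1@0 c2@0 c3@0, authorship 
After op 4 (add_cursor(0)): buffer="" (len 0), cursors c1@0 c2@0 c3@0 c4@0, authorship 

Answer: 0 0 0 0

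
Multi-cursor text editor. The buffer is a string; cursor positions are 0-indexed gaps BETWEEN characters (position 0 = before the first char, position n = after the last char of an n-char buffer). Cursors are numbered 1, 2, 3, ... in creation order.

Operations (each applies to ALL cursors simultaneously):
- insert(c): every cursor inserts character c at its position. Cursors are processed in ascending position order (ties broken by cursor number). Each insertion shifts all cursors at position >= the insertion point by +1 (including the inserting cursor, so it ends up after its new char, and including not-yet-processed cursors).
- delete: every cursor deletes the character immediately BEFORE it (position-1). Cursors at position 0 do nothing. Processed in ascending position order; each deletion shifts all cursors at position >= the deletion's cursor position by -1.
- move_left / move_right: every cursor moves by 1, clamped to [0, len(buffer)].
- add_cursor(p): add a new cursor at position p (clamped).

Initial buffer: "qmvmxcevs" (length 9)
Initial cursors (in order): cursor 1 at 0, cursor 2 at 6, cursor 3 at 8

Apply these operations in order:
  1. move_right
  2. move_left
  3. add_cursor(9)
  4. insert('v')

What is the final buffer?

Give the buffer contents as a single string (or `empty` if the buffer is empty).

After op 1 (move_right): buffer="qmvmxcevs" (len 9), cursors c1@1 c2@7 c3@9, authorship .........
After op 2 (move_left): buffer="qmvmxcevs" (len 9), cursors c1@0 c2@6 c3@8, authorship .........
After op 3 (add_cursor(9)): buffer="qmvmxcevs" (len 9), cursors c1@0 c2@6 c3@8 c4@9, authorship .........
After op 4 (insert('v')): buffer="vqmvmxcvevvsv" (len 13), cursors c1@1 c2@8 c3@11 c4@13, authorship 1......2..3.4

Answer: vqmvmxcvevvsv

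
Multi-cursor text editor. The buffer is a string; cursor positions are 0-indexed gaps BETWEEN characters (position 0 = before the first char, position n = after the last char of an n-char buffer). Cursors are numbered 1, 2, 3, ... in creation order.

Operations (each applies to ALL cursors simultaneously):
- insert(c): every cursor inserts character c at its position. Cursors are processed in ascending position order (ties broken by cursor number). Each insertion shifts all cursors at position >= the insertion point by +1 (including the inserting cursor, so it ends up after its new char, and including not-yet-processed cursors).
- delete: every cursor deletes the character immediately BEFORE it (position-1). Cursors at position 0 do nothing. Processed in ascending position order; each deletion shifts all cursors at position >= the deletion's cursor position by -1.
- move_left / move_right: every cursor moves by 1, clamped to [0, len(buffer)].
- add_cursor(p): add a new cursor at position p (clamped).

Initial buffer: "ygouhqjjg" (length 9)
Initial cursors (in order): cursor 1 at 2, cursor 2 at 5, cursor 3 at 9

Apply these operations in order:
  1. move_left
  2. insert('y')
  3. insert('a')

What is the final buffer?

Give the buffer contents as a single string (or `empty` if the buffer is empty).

Answer: yyagouyahqjjyag

Derivation:
After op 1 (move_left): buffer="ygouhqjjg" (len 9), cursors c1@1 c2@4 c3@8, authorship .........
After op 2 (insert('y')): buffer="yygouyhqjjyg" (len 12), cursors c1@2 c2@6 c3@11, authorship .1...2....3.
After op 3 (insert('a')): buffer="yyagouyahqjjyag" (len 15), cursors c1@3 c2@8 c3@14, authorship .11...22....33.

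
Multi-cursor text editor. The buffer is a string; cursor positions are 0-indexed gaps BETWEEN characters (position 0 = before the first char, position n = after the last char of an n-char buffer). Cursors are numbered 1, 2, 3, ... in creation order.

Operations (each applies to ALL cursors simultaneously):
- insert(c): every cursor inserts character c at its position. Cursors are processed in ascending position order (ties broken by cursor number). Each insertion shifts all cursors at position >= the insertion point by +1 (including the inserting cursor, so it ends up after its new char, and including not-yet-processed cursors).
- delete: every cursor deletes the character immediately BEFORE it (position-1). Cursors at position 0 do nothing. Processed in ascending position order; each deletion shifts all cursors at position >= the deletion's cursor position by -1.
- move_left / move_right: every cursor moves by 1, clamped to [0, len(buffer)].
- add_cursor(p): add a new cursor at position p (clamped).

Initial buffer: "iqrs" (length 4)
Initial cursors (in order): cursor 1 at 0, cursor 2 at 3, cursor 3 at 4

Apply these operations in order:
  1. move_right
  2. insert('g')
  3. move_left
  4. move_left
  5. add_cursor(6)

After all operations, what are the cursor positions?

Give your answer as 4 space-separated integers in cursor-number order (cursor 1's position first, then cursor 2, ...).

After op 1 (move_right): buffer="iqrs" (len 4), cursors c1@1 c2@4 c3@4, authorship ....
After op 2 (insert('g')): buffer="igqrsgg" (len 7), cursors c1@2 c2@7 c3@7, authorship .1...23
After op 3 (move_left): buffer="igqrsgg" (len 7), cursors c1@1 c2@6 c3@6, authorship .1...23
After op 4 (move_left): buffer="igqrsgg" (len 7), cursors c1@0 c2@5 c3@5, authorship .1...23
After op 5 (add_cursor(6)): buffer="igqrsgg" (len 7), cursors c1@0 c2@5 c3@5 c4@6, authorship .1...23

Answer: 0 5 5 6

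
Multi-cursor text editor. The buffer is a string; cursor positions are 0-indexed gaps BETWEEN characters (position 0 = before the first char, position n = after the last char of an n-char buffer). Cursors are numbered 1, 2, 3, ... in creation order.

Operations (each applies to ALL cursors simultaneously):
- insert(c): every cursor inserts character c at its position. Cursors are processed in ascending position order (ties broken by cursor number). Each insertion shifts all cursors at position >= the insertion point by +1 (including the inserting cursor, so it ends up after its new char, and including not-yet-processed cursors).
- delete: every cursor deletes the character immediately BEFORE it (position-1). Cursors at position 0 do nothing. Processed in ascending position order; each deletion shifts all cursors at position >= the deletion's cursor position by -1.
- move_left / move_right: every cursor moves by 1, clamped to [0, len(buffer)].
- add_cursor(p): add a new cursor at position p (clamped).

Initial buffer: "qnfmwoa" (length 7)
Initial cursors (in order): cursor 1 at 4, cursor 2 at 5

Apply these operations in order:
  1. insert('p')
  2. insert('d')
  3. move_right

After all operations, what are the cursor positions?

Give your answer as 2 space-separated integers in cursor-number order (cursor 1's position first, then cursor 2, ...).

After op 1 (insert('p')): buffer="qnfmpwpoa" (len 9), cursors c1@5 c2@7, authorship ....1.2..
After op 2 (insert('d')): buffer="qnfmpdwpdoa" (len 11), cursors c1@6 c2@9, authorship ....11.22..
After op 3 (move_right): buffer="qnfmpdwpdoa" (len 11), cursors c1@7 c2@10, authorship ....11.22..

Answer: 7 10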